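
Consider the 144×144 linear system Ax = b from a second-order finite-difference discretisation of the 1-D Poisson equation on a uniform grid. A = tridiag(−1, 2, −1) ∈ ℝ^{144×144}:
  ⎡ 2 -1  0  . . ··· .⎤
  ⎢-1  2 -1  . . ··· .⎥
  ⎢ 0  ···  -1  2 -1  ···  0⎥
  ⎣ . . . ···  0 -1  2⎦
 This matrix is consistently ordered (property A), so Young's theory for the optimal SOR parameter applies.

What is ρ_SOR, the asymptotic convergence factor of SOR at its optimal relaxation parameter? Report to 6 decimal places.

ρ_SOR = 0.957590

[ρ_J] n=144: ρ(B_J) = cos(π/(n+1)) = cos(π/145) = 0.999765.
√(1−ρ_J²) = |sin(π/145)| = 0.0216645
Then 2/(1+√(1−ρ_J²)) = 2/(1+0.0216645); ω* = 2/1.0216645 = 1.957590.
ρ_SOR = ω* − 1 = 1.957590 − 1 = 0.957590.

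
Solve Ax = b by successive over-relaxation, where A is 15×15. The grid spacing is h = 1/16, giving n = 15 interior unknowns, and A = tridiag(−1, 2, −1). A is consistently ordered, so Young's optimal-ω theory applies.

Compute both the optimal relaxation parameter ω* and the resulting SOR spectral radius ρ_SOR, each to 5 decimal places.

ω* = 1.67351, ρ_SOR = 0.67351

spectrum of D⁻¹(L+U) = {cos(kπ/16) : 1≤k≤15}; ρ_J = cos(π/16) = 0.98079.
√(1−ρ_J²) simplifies to sin(π/16) = 0.195090.
ω* = 2 / (1 + 0.195090) = 2 / 1.195090 ≈ 1.67351.
ρ_SOR = ω* − 1 = 1.67351 − 1 = 0.67351.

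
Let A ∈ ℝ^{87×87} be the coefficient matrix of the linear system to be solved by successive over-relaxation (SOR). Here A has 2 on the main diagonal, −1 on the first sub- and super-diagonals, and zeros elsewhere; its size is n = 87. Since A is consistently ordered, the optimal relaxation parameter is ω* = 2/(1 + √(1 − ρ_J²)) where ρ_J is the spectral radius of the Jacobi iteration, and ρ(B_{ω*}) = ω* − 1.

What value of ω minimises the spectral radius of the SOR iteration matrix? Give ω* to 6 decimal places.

B_J for the 87×87 system has eigenvalues cos(kπ/88); ρ_J = cos(π/88) = 0.999363.
√(1−ρ_J²) simplifies to sin(π/88) = 0.0356923.
So ω* = 2/1.0356923 = 1.931075 (Young).
ρ_SOR = ω* − 1 = 1.931075 − 1 = 0.931075.

ω* = 1.931075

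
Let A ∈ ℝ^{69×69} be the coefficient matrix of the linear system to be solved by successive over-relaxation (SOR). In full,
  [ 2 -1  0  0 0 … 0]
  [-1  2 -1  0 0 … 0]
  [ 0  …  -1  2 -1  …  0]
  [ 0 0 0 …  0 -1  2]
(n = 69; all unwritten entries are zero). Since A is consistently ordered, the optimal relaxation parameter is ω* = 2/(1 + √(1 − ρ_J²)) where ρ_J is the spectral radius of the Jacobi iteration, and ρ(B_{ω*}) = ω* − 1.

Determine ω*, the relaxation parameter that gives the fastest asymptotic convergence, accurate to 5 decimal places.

spectrum of D⁻¹(L+U) = {cos(kπ/70) : 1≤k≤69}; ρ_J = cos(π/70) = 0.99899.
√(1−ρ_J²) = |sin(π/70)| = 0.044865
ω* = 2/(1+0.044865) = 1.91412
and ρ(B_{ω*}) = 1.91412 − 1 = 0.91412.

ω* = 1.91412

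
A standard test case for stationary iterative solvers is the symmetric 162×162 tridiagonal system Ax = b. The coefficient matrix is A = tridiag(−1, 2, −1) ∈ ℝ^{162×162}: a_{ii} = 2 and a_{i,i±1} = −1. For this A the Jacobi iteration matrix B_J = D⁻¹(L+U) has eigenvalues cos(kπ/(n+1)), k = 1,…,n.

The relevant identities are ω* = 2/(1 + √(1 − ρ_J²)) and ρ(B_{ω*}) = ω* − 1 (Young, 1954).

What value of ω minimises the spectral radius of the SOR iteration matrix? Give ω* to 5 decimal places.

ω* = 1.96218

With n=162, ρ(Jacobi) = cos(π/163) = 0.99981.
root = sin(π/163) = 0.019272  (since 1−cos² = sin²).
Then 2/(1+√(1−ρ_J²)) = 2/(1+0.019272); ω* = 2/1.019272 = 1.96218.
Hence ρ(B_{ω*}) = 1.96218 − 1 = 0.96218.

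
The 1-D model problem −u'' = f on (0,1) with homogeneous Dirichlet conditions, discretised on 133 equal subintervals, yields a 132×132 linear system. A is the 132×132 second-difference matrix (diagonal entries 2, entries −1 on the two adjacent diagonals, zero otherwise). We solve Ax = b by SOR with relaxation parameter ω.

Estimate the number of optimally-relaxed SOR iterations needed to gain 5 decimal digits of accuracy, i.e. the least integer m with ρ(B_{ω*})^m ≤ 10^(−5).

m = 244

[ρ_J] n=132: ρ(B_J) = cos(π/(n+1)) = cos(π/133) = 0.9997210.
√(1−ρ_J²) simplifies to sin(π/133) = 0.0236188.
So ω* = 2/1.0236188 = 1.9538524 (Young).
ρ_SOR = ω* − 1 ≈ 0.9538524.
5·ln10 = 11.5129; −ln(0.9538524) = 0.0472463; m = ⌈11.5129/0.0472463⌉ = ⌈243.678⌉ = 244.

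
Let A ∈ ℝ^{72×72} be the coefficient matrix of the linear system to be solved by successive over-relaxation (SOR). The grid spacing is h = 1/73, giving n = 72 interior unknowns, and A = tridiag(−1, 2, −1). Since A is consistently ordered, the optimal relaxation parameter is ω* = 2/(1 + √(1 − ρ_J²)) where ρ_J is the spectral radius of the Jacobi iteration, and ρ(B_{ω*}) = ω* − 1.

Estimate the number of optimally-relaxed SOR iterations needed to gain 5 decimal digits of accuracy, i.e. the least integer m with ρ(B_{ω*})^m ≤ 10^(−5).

spectrum of D⁻¹(L+U) = {cos(kπ/73) : 1≤k≤72}; ρ_J = cos(π/73) = 0.9990741.
√(1 − cos²(π/73)) = sin(π/73) ≈ 0.0430222.
So ω* = 2/1.0430222 = 1.9175047 (Young).
ρ_SOR = ω* − 1 = 1.9175047 − 1 = 0.9175047.
ρ_SOR^m ≤ 10^(−5) ⇔ m ≥ 5·ln10/(−ln 0.9175047) = 11.5129/0.0860976 = 133.719; m = ⌈133.719⌉ = 134.

m = 134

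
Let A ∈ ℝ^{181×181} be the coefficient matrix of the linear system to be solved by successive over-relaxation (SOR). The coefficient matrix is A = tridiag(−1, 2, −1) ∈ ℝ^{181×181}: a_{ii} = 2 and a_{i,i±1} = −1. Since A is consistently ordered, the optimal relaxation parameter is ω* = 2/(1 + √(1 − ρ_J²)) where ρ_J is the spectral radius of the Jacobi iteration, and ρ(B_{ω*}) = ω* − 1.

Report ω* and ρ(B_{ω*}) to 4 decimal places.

ω* = 1.9661, ρ_SOR = 0.9661

n=181: λ(B_J) = 1 − λ(A)/2 = cos(kπ/182); k=1 gives ρ_J = 0.9999.
√(1 − cos²(π/182)) = sin(π/182) ≈ 0.01726.
So ω* = 2/1.01726 = 1.9661 (Young).
ρ(B_{ω*}) = ω*−1 = 0.9661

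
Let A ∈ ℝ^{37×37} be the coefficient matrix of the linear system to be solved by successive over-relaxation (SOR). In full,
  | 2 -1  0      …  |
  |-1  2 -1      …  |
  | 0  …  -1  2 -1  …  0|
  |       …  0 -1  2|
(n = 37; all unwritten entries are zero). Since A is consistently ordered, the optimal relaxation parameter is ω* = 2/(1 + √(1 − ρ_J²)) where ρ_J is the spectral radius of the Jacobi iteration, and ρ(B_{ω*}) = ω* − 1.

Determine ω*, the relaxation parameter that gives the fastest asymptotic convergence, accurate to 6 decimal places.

[ρ_J] n=37: ρ(B_J) = cos(π/(n+1)) = cos(π/38) = 0.996584.
√(1 − cos²(π/38)) = sin(π/38) ≈ 0.0825793.
ω* = 2 / (1 + 0.0825793) = 2 / 1.0825793 ≈ 1.847440.
ρ_SOR = ω* − 1 = 1.847440 − 1 = 0.847440.

ω* = 1.847440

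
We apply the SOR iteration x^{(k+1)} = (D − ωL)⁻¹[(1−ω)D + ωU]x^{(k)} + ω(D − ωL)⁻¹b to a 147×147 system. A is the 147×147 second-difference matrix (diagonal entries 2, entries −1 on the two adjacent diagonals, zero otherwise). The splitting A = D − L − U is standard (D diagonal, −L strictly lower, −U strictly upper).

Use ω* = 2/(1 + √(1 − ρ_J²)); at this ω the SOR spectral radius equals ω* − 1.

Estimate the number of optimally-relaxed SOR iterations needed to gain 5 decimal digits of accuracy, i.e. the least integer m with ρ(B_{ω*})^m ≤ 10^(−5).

n=147: λ(B_J) = 1 − λ(A)/2 = cos(kπ/148); k=1 gives ρ_J = 0.9997747.
√(1−ρ_J²) simplifies to sin(π/148) = 0.0212254.
ω* = 2/(1 + 0.0212254) = 2/1.0212254 = 1.9584315.
and ρ(B_{ω*}) = 1.9584315 − 1 = 0.9584315.
Need (0.9584315)^m ≤ 10^(−5): m ≥ 5·ln10/|ln 0.9584315| = 11.5129/0.0424572 = 271.165 ⇒ m = 272.

m = 272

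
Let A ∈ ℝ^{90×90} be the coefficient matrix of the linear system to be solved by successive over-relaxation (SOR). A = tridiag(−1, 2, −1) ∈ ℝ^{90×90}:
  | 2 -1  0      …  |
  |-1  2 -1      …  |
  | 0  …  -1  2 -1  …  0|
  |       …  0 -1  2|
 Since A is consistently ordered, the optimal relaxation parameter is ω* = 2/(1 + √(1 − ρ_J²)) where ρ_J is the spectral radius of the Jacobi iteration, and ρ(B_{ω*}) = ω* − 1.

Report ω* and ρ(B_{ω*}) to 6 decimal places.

With n=90, ρ(Jacobi) = cos(π/91) = 0.999404.
√(1 − cos²(π/91)) = sin(π/91) ≈ 0.0345161.
Young: ω* = 2/(1+√(1−ρ_J²)) = 2/(1+0.0345161) = 2/1.0345161 = 1.933271.
and ρ(B_{ω*}) = 1.933271 − 1 = 0.933271.

ω* = 1.933271, ρ_SOR = 0.933271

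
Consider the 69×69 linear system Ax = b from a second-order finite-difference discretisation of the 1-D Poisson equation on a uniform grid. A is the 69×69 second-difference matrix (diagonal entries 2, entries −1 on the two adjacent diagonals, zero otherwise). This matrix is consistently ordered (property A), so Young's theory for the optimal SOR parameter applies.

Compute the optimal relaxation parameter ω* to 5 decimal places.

[ρ_J] n=69: ρ(B_J) = cos(π/(n+1)) = cos(π/70) = 0.99899.
√(1 − cos²(π/70)) = sin(π/70) ≈ 0.044865.
Young: ω* = 2/(1+√(1−ρ_J²)) = 2/(1+0.044865) = 2/1.044865 = 1.91412.
and ρ(B_{ω*}) = 1.91412 − 1 = 0.91412.

ω* = 1.91412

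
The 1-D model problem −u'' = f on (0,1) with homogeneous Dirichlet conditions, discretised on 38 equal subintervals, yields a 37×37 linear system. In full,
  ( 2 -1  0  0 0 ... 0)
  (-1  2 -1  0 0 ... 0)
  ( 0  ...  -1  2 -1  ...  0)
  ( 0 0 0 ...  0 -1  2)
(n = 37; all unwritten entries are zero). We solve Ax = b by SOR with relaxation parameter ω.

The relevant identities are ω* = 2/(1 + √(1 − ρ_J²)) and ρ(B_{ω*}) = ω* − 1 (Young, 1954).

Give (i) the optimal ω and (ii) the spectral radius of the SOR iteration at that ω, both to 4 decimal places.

ω* = 1.8474, ρ_SOR = 0.8474

spectrum of D⁻¹(L+U) = {cos(kπ/38) : 1≤k≤37}; ρ_J = cos(π/38) = 0.9966.
√(1 − cos²(π/38)) = sin(π/38) ≈ 0.08258.
Then 2/(1+√(1−ρ_J²)) = 2/(1+0.08258); ω* = 2/1.08258 = 1.8474.
[ρ_SOR] ω* − 1 = 0.8474.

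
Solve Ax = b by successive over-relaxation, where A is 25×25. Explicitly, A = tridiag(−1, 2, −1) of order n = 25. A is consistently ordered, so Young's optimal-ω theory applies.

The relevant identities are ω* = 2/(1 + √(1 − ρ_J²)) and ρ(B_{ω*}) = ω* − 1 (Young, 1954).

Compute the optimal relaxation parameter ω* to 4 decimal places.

ω* = 1.7849

spectrum of D⁻¹(L+U) = {cos(kπ/26) : 1≤k≤25}; ρ_J = cos(π/26) = 0.9927.
root = sin(π/26) = 0.12054  (since 1−cos² = sin²).
[ω*] 2 ÷ (1 + 0.12054) = 2 ÷ 1.12054 = 1.7849.
At ω = 1.7849 every |λ(B_ω)| = ω−1, so ρ_SOR = 0.7849.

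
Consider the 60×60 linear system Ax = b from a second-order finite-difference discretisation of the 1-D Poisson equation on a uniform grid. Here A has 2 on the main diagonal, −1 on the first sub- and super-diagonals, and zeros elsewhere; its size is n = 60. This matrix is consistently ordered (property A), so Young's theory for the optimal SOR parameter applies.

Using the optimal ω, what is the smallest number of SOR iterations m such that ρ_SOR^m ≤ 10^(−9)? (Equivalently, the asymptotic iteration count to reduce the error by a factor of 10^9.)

m = 202

ρ_J = max_k |cos(kπ/61)| = cos(π/61) = 0.9986741
1 − cos²(π/61) = sin²(π/61) ⇒ √(1−ρ_J²) = sin(π/61) = 0.0514788.
[ω*] 2 ÷ (1 + 0.0514788) = 2 ÷ 1.0514788 = 1.9020830.
ρ(B_{ω*}) = ω*−1 = 0.9020830
ρ_SOR^m ≤ 10^(−9) ⇔ m ≥ 9·ln10/(−ln 0.9020830) = 20.7233/0.103049 = 201.101; m = ⌈201.101⌉ = 202.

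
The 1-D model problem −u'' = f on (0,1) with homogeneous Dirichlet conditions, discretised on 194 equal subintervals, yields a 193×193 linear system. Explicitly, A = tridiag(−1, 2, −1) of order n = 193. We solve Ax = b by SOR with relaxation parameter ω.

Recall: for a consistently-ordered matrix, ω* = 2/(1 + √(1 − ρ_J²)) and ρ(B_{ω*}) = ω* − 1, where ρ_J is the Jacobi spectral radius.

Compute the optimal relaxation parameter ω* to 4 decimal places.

ω* = 1.9681

With n=193, ρ(Jacobi) = cos(π/194) = 0.9999.
1 − cos²(π/194) = sin²(π/194) ⇒ √(1−ρ_J²) = sin(π/194) = 0.01619.
ω* = 2/(1 + 0.01619) = 2/1.01619 = 1.9681.
At ω = 1.9681 every |λ(B_ω)| = ω−1, so ρ_SOR = 0.9681.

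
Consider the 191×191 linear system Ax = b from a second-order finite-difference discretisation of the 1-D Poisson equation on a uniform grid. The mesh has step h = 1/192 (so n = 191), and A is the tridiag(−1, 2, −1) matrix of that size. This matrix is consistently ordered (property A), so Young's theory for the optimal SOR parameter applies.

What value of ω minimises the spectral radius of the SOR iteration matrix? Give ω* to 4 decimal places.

ρ_J = max_k |cos(kπ/192)| = cos(π/192) = 0.9999
√(1−ρ_J²) simplifies to sin(π/192) = 0.01636.
ω* = 2/(1 + 0.01636) = 2/1.01636 = 1.9678.
At ω = 1.9678 every |λ(B_ω)| = ω−1, so ρ_SOR = 0.9678.

ω* = 1.9678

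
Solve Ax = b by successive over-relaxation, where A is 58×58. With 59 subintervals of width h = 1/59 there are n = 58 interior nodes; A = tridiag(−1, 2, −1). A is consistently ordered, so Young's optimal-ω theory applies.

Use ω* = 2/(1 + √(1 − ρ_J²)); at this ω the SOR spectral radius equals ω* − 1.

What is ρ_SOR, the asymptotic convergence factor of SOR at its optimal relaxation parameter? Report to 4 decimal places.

ρ_SOR = 0.8989

[ρ_J] n=58: ρ(B_J) = cos(π/(n+1)) = cos(π/59) = 0.9986.
root = sin(π/59) = 0.05322  (since 1−cos² = sin²).
ω* = 2/(1+0.05322) = 1.8989
ρ_SOR = ω* − 1 = 1.8989 − 1 = 0.8989.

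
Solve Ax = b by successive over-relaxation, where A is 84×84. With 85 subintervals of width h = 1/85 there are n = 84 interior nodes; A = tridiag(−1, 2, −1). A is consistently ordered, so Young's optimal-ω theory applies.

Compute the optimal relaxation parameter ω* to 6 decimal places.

ω* = 1.928731

B_J for the 84×84 system has eigenvalues cos(kπ/85); ρ_J = cos(π/85) = 0.999317.
√(1 − cos²(π/85)) = sin(π/85) ≈ 0.0369515.
So ω* = 2/1.0369515 = 1.928731 (Young).
ρ_SOR = ω* − 1 ≈ 0.928731.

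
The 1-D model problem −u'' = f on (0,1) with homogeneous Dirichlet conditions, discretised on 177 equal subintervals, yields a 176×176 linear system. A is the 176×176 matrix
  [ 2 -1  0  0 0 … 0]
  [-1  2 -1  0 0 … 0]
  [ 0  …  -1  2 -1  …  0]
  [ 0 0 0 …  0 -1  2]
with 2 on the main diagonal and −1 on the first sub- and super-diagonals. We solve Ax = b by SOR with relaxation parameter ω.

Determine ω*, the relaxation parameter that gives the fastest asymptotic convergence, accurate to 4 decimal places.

ω* = 1.9651

n=176: λ(B_J) = 1 − λ(A)/2 = cos(kπ/177); k=1 gives ρ_J = 0.9998.
√(1−ρ_J²) simplifies to sin(π/177) = 0.01775.
So ω* = 2/1.01775 = 1.9651 (Young).
At ω = 1.9651 every |λ(B_ω)| = ω−1, so ρ_SOR = 0.9651.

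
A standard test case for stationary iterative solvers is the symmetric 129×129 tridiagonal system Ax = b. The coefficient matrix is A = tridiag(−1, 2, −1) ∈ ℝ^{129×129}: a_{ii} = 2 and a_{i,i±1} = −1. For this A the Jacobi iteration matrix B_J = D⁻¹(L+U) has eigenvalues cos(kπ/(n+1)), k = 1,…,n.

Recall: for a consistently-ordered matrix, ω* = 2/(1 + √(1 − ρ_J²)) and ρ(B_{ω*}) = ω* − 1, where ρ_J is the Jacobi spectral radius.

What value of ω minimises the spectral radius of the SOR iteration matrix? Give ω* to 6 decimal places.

n=129: λ(B_J) = 1 − λ(A)/2 = cos(kπ/130); k=1 gives ρ_J = 0.999708.
√(1−ρ_J²) = |sin(π/130)| = 0.0241637
ω* = 2/(1 + 0.0241637) = 2/1.0241637 = 1.952813.
At ω = 1.952813 every |λ(B_ω)| = ω−1, so ρ_SOR = 0.952813.

ω* = 1.952813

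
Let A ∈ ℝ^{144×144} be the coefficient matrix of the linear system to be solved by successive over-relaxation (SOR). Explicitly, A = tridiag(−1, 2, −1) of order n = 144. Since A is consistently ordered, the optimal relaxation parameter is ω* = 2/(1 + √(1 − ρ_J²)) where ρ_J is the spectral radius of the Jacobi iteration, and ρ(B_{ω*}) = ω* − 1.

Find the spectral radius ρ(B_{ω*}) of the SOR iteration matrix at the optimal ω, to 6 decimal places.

ρ_SOR = 0.957590

spectrum of D⁻¹(L+U) = {cos(kπ/145) : 1≤k≤144}; ρ_J = cos(π/145) = 0.999765.
√(1 − cos²(π/145)) = sin(π/145) ≈ 0.0216645.
ω* = 2/(1 + 0.0216645) = 2/1.0216645 = 1.957590.
ρ_SOR = ω* − 1 ≈ 0.957590.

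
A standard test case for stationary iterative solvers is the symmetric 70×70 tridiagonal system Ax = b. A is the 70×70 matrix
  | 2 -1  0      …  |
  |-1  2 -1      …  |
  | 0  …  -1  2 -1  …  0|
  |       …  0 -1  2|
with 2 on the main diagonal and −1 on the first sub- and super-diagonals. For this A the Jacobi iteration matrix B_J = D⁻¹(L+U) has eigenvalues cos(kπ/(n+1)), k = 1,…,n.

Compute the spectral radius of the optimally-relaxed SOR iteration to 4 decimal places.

spectrum of D⁻¹(L+U) = {cos(kπ/71) : 1≤k≤70}; ρ_J = cos(π/71) = 0.9990.
1 − cos²(π/71) = sin²(π/71) ⇒ √(1−ρ_J²) = sin(π/71) = 0.04423.
ω* = 2/(1 + 0.04423) = 2/1.04423 = 1.9153.
and ρ(B_{ω*}) = 1.9153 − 1 = 0.9153.

ρ_SOR = 0.9153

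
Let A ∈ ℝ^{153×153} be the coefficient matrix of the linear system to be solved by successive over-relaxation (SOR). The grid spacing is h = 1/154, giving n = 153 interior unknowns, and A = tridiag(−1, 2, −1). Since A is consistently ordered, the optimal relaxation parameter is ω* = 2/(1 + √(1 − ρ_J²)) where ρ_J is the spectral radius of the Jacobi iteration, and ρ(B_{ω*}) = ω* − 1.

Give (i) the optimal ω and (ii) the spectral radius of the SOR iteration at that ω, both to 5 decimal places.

ω* = 1.96002, ρ_SOR = 0.96002

With n=153, ρ(Jacobi) = cos(π/154) = 0.99979.
√(1−ρ_J²) simplifies to sin(π/154) = 0.020399.
ω* = 2/(1+0.020399) = 1.96002
and ρ(B_{ω*}) = 1.96002 − 1 = 0.96002.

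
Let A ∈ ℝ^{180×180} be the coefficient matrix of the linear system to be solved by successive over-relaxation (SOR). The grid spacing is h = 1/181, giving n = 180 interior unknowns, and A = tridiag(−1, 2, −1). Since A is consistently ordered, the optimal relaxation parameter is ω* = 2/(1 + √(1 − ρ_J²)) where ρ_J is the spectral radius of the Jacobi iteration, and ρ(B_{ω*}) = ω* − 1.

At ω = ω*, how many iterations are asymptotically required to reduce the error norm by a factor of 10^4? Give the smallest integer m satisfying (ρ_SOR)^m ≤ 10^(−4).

m = 266

spectrum of D⁻¹(L+U) = {cos(kπ/181) : 1≤k≤180}; ρ_J = cos(π/181) = 0.9998494.
root = sin(π/181) = 0.0173560  (since 1−cos² = sin²).
So ω* = 2/1.0173560 = 1.9658802 (Young).
[ρ_SOR] ω* − 1 = 0.9658802.
m ≥ 4·ln10 / (−ln 0.9658802) = 265.309; smallest integer m = 266.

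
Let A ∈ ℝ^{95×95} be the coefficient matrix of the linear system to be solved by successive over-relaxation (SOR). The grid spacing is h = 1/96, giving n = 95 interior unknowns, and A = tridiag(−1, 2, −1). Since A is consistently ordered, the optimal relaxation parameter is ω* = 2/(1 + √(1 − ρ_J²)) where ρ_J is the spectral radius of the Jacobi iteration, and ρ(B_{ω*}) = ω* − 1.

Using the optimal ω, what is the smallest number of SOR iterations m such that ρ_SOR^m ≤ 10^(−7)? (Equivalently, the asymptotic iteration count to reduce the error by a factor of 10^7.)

spectrum of D⁻¹(L+U) = {cos(kπ/96) : 1≤k≤95}; ρ_J = cos(π/96) = 0.9994646.
√(1−ρ_J²) = |sin(π/96)| = 0.0327191
[ω*] 2 ÷ (1 + 0.0327191) = 2 ÷ 1.0327191 = 1.9366350.
ρ_SOR = ω* − 1 ≈ 0.9366350.
(0.9366350)^m ≤ 10^{−7}  ⇒  m·ln(0.9366350) ≤ −7·ln10  ⇒  m ≥ 246.222  ⇒  m = 247

m = 247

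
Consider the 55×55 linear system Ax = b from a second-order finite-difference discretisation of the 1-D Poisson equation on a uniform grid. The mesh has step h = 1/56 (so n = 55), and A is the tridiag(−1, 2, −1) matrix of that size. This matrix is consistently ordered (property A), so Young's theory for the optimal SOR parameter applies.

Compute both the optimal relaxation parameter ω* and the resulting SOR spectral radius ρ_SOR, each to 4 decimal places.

ω* = 1.8938, ρ_SOR = 0.8938

½·tridiag(1,0,1) at n=55: λ_k = cos(kπ/56); max |λ| at k=1 ⇒ ρ_J = cos(π/56) ≈ 0.9984.
1 − cos²(π/56) = sin²(π/56) ⇒ √(1−ρ_J²) = sin(π/56) = 0.05607.
ω* = 2/(1 + 0.05607) = 2/1.05607 = 1.8938.
[ρ_SOR] ω* − 1 = 0.8938.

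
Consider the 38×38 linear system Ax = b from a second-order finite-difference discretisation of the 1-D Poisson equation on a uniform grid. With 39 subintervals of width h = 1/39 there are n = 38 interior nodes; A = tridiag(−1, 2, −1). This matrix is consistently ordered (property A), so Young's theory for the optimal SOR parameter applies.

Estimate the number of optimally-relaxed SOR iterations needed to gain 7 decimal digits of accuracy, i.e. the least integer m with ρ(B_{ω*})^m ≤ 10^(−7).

m = 100

B_J for the 38×38 system has eigenvalues cos(kπ/39); ρ_J = cos(π/39) = 0.9967573.
√(1−ρ_J²) simplifies to sin(π/39) = 0.0804666.
ω* = 2/(1+0.0804666) = 1.8510521
and ρ(B_{ω*}) = 1.8510521 − 1 = 0.8510521.
(0.8510521)^m ≤ 10^{−7}  ⇒  m·ln(0.8510521) ≤ −7·ln10  ⇒  m ≥ 99.937  ⇒  m = 100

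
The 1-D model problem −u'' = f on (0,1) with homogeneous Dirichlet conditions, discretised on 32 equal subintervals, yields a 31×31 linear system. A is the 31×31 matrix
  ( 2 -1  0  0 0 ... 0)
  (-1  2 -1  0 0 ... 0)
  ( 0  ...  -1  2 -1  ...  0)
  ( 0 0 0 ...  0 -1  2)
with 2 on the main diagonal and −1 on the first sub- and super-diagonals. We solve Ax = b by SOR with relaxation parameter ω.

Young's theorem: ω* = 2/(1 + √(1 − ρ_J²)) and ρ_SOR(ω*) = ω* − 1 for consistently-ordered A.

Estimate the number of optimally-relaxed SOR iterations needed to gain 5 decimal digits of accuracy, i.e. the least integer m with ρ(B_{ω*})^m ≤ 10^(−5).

spectrum of D⁻¹(L+U) = {cos(kπ/32) : 1≤k≤31}; ρ_J = cos(π/32) = 0.9951847.
√(1−ρ_J²) simplifies to sin(π/32) = 0.0980171.
So ω* = 2/1.0980171 = 1.8214653 (Young).
At ω = 1.8214653 every |λ(B_ω)| = ω−1, so ρ_SOR = 0.8214653.
For 5 digits: m = 5·ln10 / (−ln 0.8214653) = 11.5129/0.196666 = 58.540; round up → m = 59.

m = 59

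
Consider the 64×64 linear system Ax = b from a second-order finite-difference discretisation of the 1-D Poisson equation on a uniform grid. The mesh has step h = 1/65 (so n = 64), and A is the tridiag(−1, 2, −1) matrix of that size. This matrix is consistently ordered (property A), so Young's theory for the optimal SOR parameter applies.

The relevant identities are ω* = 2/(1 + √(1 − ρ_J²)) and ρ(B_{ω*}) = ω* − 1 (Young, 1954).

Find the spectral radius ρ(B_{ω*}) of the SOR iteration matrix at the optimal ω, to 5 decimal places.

ρ_SOR = 0.90783

n=64: λ(B_J) = 1 − λ(A)/2 = cos(kπ/65); k=1 gives ρ_J = 0.99883.
√(1 − cos²(π/65)) = sin(π/65) ≈ 0.048313.
[ω*] 2 ÷ (1 + 0.048313) = 2 ÷ 1.048313 = 1.90783.
ρ(B_{ω*}) = ω*−1 = 0.90783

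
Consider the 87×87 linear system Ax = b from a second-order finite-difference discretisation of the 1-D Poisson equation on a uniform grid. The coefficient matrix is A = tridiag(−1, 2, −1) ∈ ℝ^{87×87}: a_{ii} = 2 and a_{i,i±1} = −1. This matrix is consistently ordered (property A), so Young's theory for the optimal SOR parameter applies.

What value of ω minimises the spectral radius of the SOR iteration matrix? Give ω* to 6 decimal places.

[ρ_J] n=87: ρ(B_J) = cos(π/(n+1)) = cos(π/88) = 0.999363.
√(1−ρ_J²) simplifies to sin(π/88) = 0.0356923.
[ω*] 2 ÷ (1 + 0.0356923) = 2 ÷ 1.0356923 = 1.931075.
ρ_SOR = ω* − 1 = 1.931075 − 1 = 0.931075.

ω* = 1.931075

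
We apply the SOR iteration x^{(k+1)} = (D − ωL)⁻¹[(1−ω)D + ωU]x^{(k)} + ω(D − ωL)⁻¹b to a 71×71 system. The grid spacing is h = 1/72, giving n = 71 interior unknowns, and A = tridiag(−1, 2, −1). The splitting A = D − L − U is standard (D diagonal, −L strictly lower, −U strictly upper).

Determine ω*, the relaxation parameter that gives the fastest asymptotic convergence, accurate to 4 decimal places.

½·tridiag(1,0,1) at n=71: λ_k = cos(kπ/72); max |λ| at k=1 ⇒ ρ_J = cos(π/72) ≈ 0.9990.
√(1−ρ_J²) simplifies to sin(π/72) = 0.04362.
ω* = 2 / (1 + 0.04362) = 2 / 1.04362 ≈ 1.9164.
At ω = 1.9164 every |λ(B_ω)| = ω−1, so ρ_SOR = 0.9164.

ω* = 1.9164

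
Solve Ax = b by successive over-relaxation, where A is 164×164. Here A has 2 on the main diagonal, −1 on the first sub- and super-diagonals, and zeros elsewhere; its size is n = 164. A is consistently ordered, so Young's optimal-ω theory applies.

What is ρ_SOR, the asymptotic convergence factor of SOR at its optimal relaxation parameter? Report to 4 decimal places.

ρ_SOR = 0.9626

½·tridiag(1,0,1) at n=164: λ_k = cos(kπ/165); max |λ| at k=1 ⇒ ρ_J = cos(π/165) ≈ 0.9998.
√(1 − cos²(π/165)) = sin(π/165) ≈ 0.01904.
ω* = 2 / (1 + 0.01904) = 2 / 1.01904 ≈ 1.9626.
Hence ρ(B_{ω*}) = 1.9626 − 1 = 0.9626.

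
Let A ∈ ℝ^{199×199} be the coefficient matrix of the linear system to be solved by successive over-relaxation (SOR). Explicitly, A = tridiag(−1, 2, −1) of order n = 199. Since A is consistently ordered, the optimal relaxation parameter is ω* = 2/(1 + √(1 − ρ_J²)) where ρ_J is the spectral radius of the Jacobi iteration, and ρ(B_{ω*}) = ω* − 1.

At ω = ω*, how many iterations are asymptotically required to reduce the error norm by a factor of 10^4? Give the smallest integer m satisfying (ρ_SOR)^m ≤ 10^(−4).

B_J for the 199×199 system has eigenvalues cos(kπ/200); ρ_J = cos(π/200) = 0.9998766.
√(1−ρ_J²) simplifies to sin(π/200) = 0.0157073.
ω* = 2/(1+0.0157073) = 1.9690712
Hence ρ(B_{ω*}) = 1.9690712 − 1 = 0.9690712.
4·ln10 = 9.21034; −ln(0.9690712) = 0.0314172; m = ⌈9.21034/0.0314172⌉ = ⌈293.162⌉ = 294.

m = 294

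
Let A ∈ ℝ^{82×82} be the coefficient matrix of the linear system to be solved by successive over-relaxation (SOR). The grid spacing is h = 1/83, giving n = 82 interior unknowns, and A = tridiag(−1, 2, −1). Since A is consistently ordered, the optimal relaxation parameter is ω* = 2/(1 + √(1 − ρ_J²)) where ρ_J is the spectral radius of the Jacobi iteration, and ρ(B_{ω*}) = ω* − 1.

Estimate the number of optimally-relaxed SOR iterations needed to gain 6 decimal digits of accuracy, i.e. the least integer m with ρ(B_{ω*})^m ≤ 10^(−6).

m = 183

n=82: λ(B_J) = 1 − λ(A)/2 = cos(kπ/83); k=1 gives ρ_J = 0.9992838.
√(1−ρ_J²) = |sin(π/83)| = 0.0378415
ω* = 2/(1 + 0.0378415) = 2/1.0378415 = 1.9270765.
ρ_SOR = ω* − 1 = 1.9270765 − 1 = 0.9270765.
6·ln10 = 13.8155; −ln(0.9270765) = 0.0757192; m = ⌈13.8155/0.0757192⌉ = ⌈182.457⌉ = 183.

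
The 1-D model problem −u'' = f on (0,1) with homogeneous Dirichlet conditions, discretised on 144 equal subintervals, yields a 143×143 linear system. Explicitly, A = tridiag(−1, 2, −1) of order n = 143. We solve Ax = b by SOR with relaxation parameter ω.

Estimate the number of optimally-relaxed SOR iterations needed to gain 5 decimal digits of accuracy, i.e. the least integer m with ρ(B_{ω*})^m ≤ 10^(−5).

m = 264

½·tridiag(1,0,1) at n=143: λ_k = cos(kπ/144); max |λ| at k=1 ⇒ ρ_J = cos(π/144) ≈ 0.9997620.
√(1−ρ_J²) simplifies to sin(π/144) = 0.0218149.
So ω* = 2/1.0218149 = 1.9573017 (Young).
ρ_SOR = ω* − 1 = 1.9573017 − 1 = 0.9573017.
Need (0.9573017)^m ≤ 10^(−5): m ≥ 5·ln10/|ln 0.9573017| = 11.5129/0.0436367 = 263.835 ⇒ m = 264.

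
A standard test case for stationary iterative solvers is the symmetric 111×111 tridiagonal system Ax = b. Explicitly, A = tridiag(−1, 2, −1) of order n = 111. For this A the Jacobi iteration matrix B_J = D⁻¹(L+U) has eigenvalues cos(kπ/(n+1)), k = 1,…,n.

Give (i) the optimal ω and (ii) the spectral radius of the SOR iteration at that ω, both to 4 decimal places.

ω* = 1.9454, ρ_SOR = 0.9454

B_J for the 111×111 system has eigenvalues cos(kπ/112); ρ_J = cos(π/112) = 0.9996.
√(1−ρ_J²) simplifies to sin(π/112) = 0.02805.
[ω*] 2 ÷ (1 + 0.02805) = 2 ÷ 1.02805 = 1.9454.
Hence ρ(B_{ω*}) = 1.9454 − 1 = 0.9454.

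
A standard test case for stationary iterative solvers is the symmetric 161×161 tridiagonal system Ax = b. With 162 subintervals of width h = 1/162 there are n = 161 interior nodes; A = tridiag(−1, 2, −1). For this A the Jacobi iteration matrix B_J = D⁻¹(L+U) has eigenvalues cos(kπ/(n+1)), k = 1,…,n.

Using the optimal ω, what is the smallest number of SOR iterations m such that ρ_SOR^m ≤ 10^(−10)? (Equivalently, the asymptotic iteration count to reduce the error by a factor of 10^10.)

½·tridiag(1,0,1) at n=161: λ_k = cos(kπ/162); max |λ| at k=1 ⇒ ρ_J = cos(π/162) ≈ 0.9998120.
√(1 − cos²(π/162)) = sin(π/162) ≈ 0.0193913.
ω* = 2/(1 + 0.0193913) = 2/1.0193913 = 1.9619551.
and ρ(B_{ω*}) = 1.9619551 − 1 = 0.9619551.
For 10 digits: m = 10·ln10 / (−ln 0.9619551) = 23.0259/0.0387875 = 593.642; round up → m = 594.

m = 594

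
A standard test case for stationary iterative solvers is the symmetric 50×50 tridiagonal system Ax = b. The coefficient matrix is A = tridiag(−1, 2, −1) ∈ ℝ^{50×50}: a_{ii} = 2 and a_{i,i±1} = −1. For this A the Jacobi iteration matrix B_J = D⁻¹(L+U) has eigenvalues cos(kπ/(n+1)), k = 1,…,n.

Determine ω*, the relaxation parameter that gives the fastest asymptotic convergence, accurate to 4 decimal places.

ω* = 1.8840

B_J for the 50×50 system has eigenvalues cos(kπ/51); ρ_J = cos(π/51) = 0.9981.
√(1−ρ_J²) = |sin(π/51)| = 0.06156
ω* = 2/(1 + 0.06156) = 2/1.06156 = 1.8840.
[ρ_SOR] ω* − 1 = 0.8840.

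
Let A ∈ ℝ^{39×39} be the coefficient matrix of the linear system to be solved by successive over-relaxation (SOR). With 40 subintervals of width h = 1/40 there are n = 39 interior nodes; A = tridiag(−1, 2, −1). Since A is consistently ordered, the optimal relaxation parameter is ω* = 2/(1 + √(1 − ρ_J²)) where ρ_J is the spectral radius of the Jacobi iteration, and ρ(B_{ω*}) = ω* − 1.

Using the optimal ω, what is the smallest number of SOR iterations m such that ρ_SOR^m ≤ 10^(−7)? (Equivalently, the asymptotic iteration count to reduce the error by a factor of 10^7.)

½·tridiag(1,0,1) at n=39: λ_k = cos(kπ/40); max |λ| at k=1 ⇒ ρ_J = cos(π/40) ≈ 0.9969173.
√(1−ρ_J²) simplifies to sin(π/40) = 0.0784591.
Then 2/(1+√(1−ρ_J²)) = 2/(1+0.0784591); ω* = 2/1.0784591 = 1.8544978.
At ω = 1.8544978 every |λ(B_ω)| = ω−1, so ρ_SOR = 0.8544978.
(0.8544978)^m ≤ 10^{−7}  ⇒  m·ln(0.8544978) ≤ −7·ln10  ⇒  m ≥ 102.506  ⇒  m = 103

m = 103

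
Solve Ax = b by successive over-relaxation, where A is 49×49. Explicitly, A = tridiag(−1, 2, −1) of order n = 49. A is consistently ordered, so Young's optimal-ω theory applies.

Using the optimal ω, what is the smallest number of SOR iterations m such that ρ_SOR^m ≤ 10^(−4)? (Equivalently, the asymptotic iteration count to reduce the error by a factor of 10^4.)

m = 74

[ρ_J] n=49: ρ(B_J) = cos(π/(n+1)) = cos(π/50) = 0.9980267.
√(1−ρ_J²) simplifies to sin(π/50) = 0.0627905.
Then 2/(1+√(1−ρ_J²)) = 2/(1+0.0627905); ω* = 2/1.0627905 = 1.8818384.
and ρ(B_{ω*}) = 1.8818384 − 1 = 0.8818384.
Need (0.8818384)^m ≤ 10^(−4): m ≥ 4·ln10/|ln 0.8818384| = 9.21034/0.125746 = 73.246 ⇒ m = 74.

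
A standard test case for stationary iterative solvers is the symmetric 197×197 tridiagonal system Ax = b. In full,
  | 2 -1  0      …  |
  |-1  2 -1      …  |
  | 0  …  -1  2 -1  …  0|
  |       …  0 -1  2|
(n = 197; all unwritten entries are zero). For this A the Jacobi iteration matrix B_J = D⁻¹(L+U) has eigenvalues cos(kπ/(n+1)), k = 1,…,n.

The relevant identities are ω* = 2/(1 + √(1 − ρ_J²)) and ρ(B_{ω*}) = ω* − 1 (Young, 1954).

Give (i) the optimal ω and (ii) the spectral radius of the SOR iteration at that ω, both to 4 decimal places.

With n=197, ρ(Jacobi) = cos(π/198) = 0.9999.
√(1−ρ_J²) simplifies to sin(π/198) = 0.01587.
ω* = 2/(1 + 0.01587) = 2/1.01587 = 1.9688.
[ρ_SOR] ω* − 1 = 0.9688.

ω* = 1.9688, ρ_SOR = 0.9688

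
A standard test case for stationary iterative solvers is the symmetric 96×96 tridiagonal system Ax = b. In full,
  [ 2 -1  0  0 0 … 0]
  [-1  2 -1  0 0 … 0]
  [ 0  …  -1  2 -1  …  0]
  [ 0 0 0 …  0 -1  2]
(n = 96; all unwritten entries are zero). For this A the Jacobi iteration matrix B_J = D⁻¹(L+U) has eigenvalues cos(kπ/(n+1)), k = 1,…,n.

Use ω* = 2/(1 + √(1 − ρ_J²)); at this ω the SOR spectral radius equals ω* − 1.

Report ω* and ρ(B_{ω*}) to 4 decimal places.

n=96: λ(B_J) = 1 − λ(A)/2 = cos(kπ/97); k=1 gives ρ_J = 0.9995.
root = sin(π/97) = 0.03238  (since 1−cos² = sin²).
[ω*] 2 ÷ (1 + 0.03238) = 2 ÷ 1.03238 = 1.9373.
and ρ(B_{ω*}) = 1.9373 − 1 = 0.9373.

ω* = 1.9373, ρ_SOR = 0.9373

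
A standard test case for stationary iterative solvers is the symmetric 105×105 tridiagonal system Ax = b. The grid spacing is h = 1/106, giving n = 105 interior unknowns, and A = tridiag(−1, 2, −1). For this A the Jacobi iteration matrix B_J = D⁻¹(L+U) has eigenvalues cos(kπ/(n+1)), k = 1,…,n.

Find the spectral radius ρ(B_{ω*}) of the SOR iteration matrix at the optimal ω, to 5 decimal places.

B_J for the 105×105 system has eigenvalues cos(kπ/106); ρ_J = cos(π/106) = 0.99956.
1 − cos²(π/106) = sin²(π/106) ⇒ √(1−ρ_J²) = sin(π/106) = 0.029633.
ω* = 2/(1 + 0.029633) = 2/1.029633 = 1.94244.
At ω = 1.94244 every |λ(B_ω)| = ω−1, so ρ_SOR = 0.94244.

ρ_SOR = 0.94244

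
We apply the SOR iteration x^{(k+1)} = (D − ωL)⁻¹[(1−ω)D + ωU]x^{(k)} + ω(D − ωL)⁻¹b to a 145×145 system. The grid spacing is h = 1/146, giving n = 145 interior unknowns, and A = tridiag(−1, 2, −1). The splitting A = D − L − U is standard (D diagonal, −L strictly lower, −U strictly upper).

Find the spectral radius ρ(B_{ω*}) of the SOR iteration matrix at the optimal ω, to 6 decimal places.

ρ_SOR = 0.957874

With n=145, ρ(Jacobi) = cos(π/146) = 0.999769.
√(1 − cos²(π/146)) = sin(π/146) ≈ 0.0215161.
Young: ω* = 2/(1+√(1−ρ_J²)) = 2/(1+0.0215161) = 2/1.0215161 = 1.957874.
Hence ρ(B_{ω*}) = 1.957874 − 1 = 0.957874.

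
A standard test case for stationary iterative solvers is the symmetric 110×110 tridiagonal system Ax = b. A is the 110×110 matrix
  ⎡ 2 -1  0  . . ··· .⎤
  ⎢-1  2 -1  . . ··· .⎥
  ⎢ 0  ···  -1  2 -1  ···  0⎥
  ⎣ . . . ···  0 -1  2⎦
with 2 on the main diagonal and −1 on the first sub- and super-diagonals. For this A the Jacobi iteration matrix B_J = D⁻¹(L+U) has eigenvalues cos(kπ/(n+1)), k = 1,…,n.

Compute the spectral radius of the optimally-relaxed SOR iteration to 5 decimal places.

n=110: λ(B_J) = 1 − λ(A)/2 = cos(kπ/111); k=1 gives ρ_J = 0.99960.
√(1−ρ_J²) = |sin(π/111)| = 0.028299
ω* = 2/(1+0.028299) = 1.94496
ρ_SOR = ω* − 1 ≈ 0.94496.

ρ_SOR = 0.94496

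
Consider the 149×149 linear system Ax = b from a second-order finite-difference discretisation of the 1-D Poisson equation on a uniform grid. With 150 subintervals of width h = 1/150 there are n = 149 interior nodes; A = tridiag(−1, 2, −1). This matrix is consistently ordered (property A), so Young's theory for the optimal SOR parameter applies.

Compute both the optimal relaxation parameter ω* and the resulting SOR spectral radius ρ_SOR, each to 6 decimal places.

ω* = 1.958974, ρ_SOR = 0.958974

B_J for the 149×149 system has eigenvalues cos(kπ/150); ρ_J = cos(π/150) = 0.999781.
root = sin(π/150) = 0.0209424  (since 1−cos² = sin²).
So ω* = 2/1.0209424 = 1.958974 (Young).
At ω = 1.958974 every |λ(B_ω)| = ω−1, so ρ_SOR = 0.958974.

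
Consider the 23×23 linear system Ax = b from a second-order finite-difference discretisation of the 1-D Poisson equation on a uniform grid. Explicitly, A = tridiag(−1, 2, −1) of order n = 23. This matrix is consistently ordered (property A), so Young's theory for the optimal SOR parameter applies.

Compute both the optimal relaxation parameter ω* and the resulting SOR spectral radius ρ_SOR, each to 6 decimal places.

ρ_J = max_k |cos(kπ/24)| = cos(π/24) = 0.991445
√(1−ρ_J²) = |sin(π/24)| = 0.1305262
ω* = 2 / (1 + 0.1305262) = 2 / 1.1305262 ≈ 1.769088.
and ρ(B_{ω*}) = 1.769088 − 1 = 0.769088.

ω* = 1.769088, ρ_SOR = 0.769088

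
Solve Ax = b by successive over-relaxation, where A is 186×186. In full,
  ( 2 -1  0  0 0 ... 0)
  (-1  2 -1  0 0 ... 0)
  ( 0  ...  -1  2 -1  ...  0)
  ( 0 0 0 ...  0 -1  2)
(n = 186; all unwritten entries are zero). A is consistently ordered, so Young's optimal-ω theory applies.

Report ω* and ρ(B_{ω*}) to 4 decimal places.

spectrum of D⁻¹(L+U) = {cos(kπ/187) : 1≤k≤186}; ρ_J = cos(π/187) = 0.9999.
√(1−ρ_J²) simplifies to sin(π/187) = 0.01680.
ω* = 2/(1 + 0.01680) = 2/1.01680 = 1.9670.
ρ(B_{ω*}) = ω*−1 = 0.9670

ω* = 1.9670, ρ_SOR = 0.9670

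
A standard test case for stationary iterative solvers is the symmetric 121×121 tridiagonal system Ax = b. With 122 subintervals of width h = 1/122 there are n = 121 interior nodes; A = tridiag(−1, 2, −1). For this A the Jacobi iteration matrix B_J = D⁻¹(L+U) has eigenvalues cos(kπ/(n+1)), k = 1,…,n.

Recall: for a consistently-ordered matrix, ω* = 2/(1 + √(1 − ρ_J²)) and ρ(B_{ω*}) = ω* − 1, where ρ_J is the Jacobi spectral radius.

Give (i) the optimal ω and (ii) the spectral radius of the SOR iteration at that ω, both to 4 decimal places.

ω* = 1.9498, ρ_SOR = 0.9498

½·tridiag(1,0,1) at n=121: λ_k = cos(kπ/122); max |λ| at k=1 ⇒ ρ_J = cos(π/122) ≈ 0.9997.
1 − cos²(π/122) = sin²(π/122) ⇒ √(1−ρ_J²) = sin(π/122) = 0.02575.
Then 2/(1+√(1−ρ_J²)) = 2/(1+0.02575); ω* = 2/1.02575 = 1.9498.
and ρ(B_{ω*}) = 1.9498 − 1 = 0.9498.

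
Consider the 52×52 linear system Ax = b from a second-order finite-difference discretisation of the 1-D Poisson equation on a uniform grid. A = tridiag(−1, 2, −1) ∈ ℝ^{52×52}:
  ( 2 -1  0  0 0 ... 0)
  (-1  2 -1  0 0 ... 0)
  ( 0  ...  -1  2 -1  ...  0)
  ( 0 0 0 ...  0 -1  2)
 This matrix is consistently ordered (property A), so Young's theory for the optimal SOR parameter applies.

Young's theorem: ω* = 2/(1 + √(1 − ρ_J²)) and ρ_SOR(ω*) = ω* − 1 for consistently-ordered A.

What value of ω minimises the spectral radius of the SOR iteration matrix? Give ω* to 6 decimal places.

ω* = 1.888145

ρ_J = max_k |cos(kπ/53)| = cos(π/53) = 0.998244
1 − cos²(π/53) = sin²(π/53) ⇒ √(1−ρ_J²) = sin(π/53) = 0.0592406.
ω* = 2/(1 + 0.0592406) = 2/1.0592406 = 1.888145.
ρ_SOR = ω* − 1 = 1.888145 − 1 = 0.888145.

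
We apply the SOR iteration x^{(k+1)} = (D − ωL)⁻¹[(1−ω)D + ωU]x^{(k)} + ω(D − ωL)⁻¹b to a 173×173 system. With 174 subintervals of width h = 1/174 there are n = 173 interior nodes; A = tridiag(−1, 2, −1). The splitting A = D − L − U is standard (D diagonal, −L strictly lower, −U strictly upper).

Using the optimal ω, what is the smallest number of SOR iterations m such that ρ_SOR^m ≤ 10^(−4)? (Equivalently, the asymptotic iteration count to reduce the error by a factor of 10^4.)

spectrum of D⁻¹(L+U) = {cos(kπ/174) : 1≤k≤173}; ρ_J = cos(π/174) = 0.9998370.
root = sin(π/174) = 0.0180541  (since 1−cos² = sin²).
Young: ω* = 2/(1+√(1−ρ_J²)) = 2/(1+0.0180541) = 2/1.0180541 = 1.9645321.
ρ_SOR = ω* − 1 ≈ 0.9645321.
4·ln10 = 9.21034; −ln(0.9645321) = 0.0361122; m = ⌈9.21034/0.0361122⌉ = ⌈255.048⌉ = 256.

m = 256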